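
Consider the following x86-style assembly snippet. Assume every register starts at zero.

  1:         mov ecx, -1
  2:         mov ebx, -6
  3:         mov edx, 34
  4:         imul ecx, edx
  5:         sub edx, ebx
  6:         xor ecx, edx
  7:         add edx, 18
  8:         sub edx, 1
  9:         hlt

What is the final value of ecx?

-10

mov ecx, -1 → ecx=-1
mov ebx, -6 → ebx=-6
mov edx, 34 → edx=34
imul ecx, edx → ecx=(-1)*34=-34
sub edx, ebx → edx=34-(-6)=40
xor ecx, edx → ecx=(-34)^40=-10
add edx, 18 → edx=40+18=58
sub edx, 1 → edx=58-1=57
halt.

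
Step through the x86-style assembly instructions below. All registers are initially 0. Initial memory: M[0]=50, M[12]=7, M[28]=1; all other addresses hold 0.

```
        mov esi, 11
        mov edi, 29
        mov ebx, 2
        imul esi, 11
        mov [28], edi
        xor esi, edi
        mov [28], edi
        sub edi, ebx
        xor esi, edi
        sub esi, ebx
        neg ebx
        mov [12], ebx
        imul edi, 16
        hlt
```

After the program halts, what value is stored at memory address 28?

29

after mov esi, 11: esi=11
after mov edi, 29: edi=29
after mov ebx, 2: ebx=2
after imul esi, 11: esi=11*11=121
mov [28], edi → M[28]=29
after xor esi, edi: esi=121^29=100
mov [28], edi → M[28]=29
after sub edi, ebx: edi=29-2=27
after xor esi, edi: esi=100^27=127
after sub esi, ebx: esi=127-2=125
after neg ebx: ebx=-(2)=-2
mov [12], ebx → M[12]=-2
after imul edi, 16: edi=27*16=432
halt.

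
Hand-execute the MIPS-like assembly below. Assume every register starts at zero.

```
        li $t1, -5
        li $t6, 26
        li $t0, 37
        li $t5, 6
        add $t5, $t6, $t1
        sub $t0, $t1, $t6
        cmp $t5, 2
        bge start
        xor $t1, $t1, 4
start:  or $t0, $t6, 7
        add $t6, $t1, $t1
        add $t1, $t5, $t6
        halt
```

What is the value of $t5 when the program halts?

after li $t1, -5: $t1=-5
after li $t6, 26: $t6=26
after li $t0, 37: $t0=37
after li $t5, 6: $t5=6
after add $t5, $t6, $t1: $t5=26+(-5)=21
after sub $t0, $t1, $t6: $t0=(-5)-26=-31
cmp $t5, 2  (cmp 21,2)
bge start: taken
after or $t0, $t6, 7: $t0=26|7=31
after add $t6, $t1, $t1: $t6=(-5)+(-5)=-10
after add $t1, $t5, $t6: $t1=21+(-10)=11
halt.

21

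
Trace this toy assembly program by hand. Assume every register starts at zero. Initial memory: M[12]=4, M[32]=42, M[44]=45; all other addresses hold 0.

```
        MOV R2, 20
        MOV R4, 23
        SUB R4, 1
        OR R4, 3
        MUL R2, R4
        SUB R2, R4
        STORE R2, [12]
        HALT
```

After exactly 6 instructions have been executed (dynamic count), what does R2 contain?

after MOV R2, 20: R2=20
after MOV R4, 23: R4=23
after SUB R4, 1: R4=23-1=22
after OR R4, 3: R4=22|3=23
after MUL R2, R4: R2=20*23=460
after SUB R2, R4: R2=460-23=437
After step 6: R2 = 437.

437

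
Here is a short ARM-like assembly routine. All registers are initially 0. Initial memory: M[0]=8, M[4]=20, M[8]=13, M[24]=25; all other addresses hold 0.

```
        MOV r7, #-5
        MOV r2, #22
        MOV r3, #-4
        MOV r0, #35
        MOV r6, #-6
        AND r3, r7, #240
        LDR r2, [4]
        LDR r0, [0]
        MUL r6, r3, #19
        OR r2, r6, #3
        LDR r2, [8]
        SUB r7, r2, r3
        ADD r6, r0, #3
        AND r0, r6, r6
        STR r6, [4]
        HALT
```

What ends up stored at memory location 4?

11

MOV r7, #-5 → r7=-5
MOV r2, #22 → r2=22
MOV r3, #-4 → r3=-4
MOV r0, #35 → r0=35
MOV r6, #-6 → r6=-6
AND r3, r7, #240 → r3=(-5)&240=240
LDR r2, [4] → r2=M[4]=20
LDR r0, [0] → r0=M[0]=8
MUL r6, r3, #19 → r6=240*19=4560
OR r2, r6, #3 → r2=4560|3=4563
LDR r2, [8] → r2=M[8]=13
SUB r7, r2, r3 → r7=13-240=-227
ADD r6, r0, #3 → r6=8+3=11
AND r0, r6, r6 → r0=11&11=11
STR r6, [4] → M[4]=11
halt.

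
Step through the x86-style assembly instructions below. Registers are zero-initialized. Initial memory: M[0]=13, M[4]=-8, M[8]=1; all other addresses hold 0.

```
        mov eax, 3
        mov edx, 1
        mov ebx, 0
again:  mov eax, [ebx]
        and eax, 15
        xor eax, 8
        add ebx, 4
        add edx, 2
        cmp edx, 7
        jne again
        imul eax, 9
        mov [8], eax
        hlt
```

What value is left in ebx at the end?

mov eax, 3 → eax=3
mov edx, 1 → edx=1
mov ebx, 0 → ebx=0
mov eax, [ebx] → eax=M[0]=13
and eax, 15 → eax=13&15=13
xor eax, 8 → eax=13^8=5
add ebx, 4 → ebx=0+4=4
add edx, 2 → edx=1+2=3
cmp edx, 7  (cmp 3,7)
jne again: taken
mov eax, [ebx] → eax=M[4]=-8
and eax, 15 → eax=(-8)&15=8
xor eax, 8 → eax=8^8=0
add ebx, 4 → ebx=4+4=8
add edx, 2 → edx=3+2=5
cmp edx, 7  (cmp 5,7)
jne again: taken
mov eax, [ebx] → eax=M[8]=1
and eax, 15 → eax=1&15=1
xor eax, 8 → eax=1^8=9
add ebx, 4 → ebx=8+4=12
add edx, 2 → edx=5+2=7
cmp edx, 7  (cmp 7,7)
jne again: not taken
imul eax, 9 → eax=9*9=81
mov [8], eax → M[8]=81
halt.

12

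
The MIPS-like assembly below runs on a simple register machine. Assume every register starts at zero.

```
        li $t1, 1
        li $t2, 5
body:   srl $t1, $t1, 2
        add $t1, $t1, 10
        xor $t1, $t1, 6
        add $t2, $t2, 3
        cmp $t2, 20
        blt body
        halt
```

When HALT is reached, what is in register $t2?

$t1=1
$t2=5
$t1=1>>2=0
$t1=0+10=10
$t1=10^6=12
$t2=5+3=8
cmp $t2, 20  (cmp 8,20)
blt body: taken
$t1=12>>2=3
$t1=3+10=13
$t1=13^6=11
$t2=8+3=11
cmp $t2, 20  (cmp 11,20)
blt body: taken
$t1=11>>2=2
$t1=2+10=12
$t1=12^6=10
$t2=11+3=14
cmp $t2, 20  (cmp 14,20)
blt body: taken
$t1=10>>2=2
$t1=2+10=12
$t1=12^6=10
$t2=14+3=17
cmp $t2, 20  (cmp 17,20)
blt body: taken
$t1=10>>2=2
$t1=2+10=12
$t1=12^6=10
$t2=17+3=20
cmp $t2, 20  (cmp 20,20)
blt body: not taken
halt.

20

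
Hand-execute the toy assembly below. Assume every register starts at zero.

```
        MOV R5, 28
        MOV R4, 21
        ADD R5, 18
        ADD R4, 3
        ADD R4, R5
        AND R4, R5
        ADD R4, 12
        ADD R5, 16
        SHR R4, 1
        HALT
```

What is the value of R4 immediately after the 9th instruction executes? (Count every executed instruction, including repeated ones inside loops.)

9

after MOV R5, 28: R5=28
after MOV R4, 21: R4=21
after ADD R5, 18: R5=28+18=46
after ADD R4, 3: R4=21+3=24
after ADD R4, R5: R4=24+46=70
after AND R4, R5: R4=70&46=6
after ADD R4, 12: R4=6+12=18
after ADD R5, 16: R5=46+16=62
after SHR R4, 1: R4=18>>1=9
After step 9: R4 = 9.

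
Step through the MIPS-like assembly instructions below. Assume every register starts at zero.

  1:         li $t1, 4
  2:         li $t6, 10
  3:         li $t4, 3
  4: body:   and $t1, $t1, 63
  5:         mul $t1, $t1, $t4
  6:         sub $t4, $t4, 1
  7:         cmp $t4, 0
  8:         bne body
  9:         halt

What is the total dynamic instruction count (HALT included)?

19

after li $t1, 4: $t1=4
after li $t6, 10: $t6=10
after li $t4, 3: $t4=3
after and $t1, $t1, 63: $t1=4&63=4
after mul $t1, $t1, $t4: $t1=4*3=12
after sub $t4, $t4, 1: $t4=3-1=2
cmp $t4, 0  (cmp 2,0)
bne body: taken
after and $t1, $t1, 63: $t1=12&63=12
after mul $t1, $t1, $t4: $t1=12*2=24
after sub $t4, $t4, 1: $t4=2-1=1
cmp $t4, 0  (cmp 1,0)
bne body: taken
after and $t1, $t1, 63: $t1=24&63=24
after mul $t1, $t1, $t4: $t1=24*1=24
after sub $t4, $t4, 1: $t4=1-1=0
cmp $t4, 0  (cmp 0,0)
bne body: not taken
halt.
Total executed instructions: 19.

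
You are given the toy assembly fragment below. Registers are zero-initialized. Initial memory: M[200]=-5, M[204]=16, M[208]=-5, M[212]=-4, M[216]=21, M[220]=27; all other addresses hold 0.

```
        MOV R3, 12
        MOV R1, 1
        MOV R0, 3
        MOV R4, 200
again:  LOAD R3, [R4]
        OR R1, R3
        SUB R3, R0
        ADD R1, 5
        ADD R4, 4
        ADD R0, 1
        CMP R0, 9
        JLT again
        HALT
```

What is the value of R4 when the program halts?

MOV R3, 12 → R3=12
MOV R1, 1 → R1=1
MOV R0, 3 → R0=3
MOV R4, 200 → R4=200
LOAD R3, [R4] → R3=M[200]=-5
OR R1, R3 → R1=1|(-5)=-5
SUB R3, R0 → R3=(-5)-3=-8
ADD R1, 5 → R1=(-5)+5=0
ADD R4, 4 → R4=200+4=204
ADD R0, 1 → R0=3+1=4
CMP R0, 9  (cmp 4,9)
JLT again: taken
LOAD R3, [R4] → R3=M[204]=16
OR R1, R3 → R1=0|16=16
SUB R3, R0 → R3=16-4=12
ADD R1, 5 → R1=16+5=21
ADD R4, 4 → R4=204+4=208
ADD R0, 1 → R0=4+1=5
CMP R0, 9  (cmp 5,9)
JLT again: taken
LOAD R3, [R4] → R3=M[208]=-5
OR R1, R3 → R1=21|(-5)=-1
SUB R3, R0 → R3=(-5)-5=-10
ADD R1, 5 → R1=(-1)+5=4
ADD R4, 4 → R4=208+4=212
ADD R0, 1 → R0=5+1=6
CMP R0, 9  (cmp 6,9)
JLT again: taken
LOAD R3, [R4] → R3=M[212]=-4
OR R1, R3 → R1=4|(-4)=-4
SUB R3, R0 → R3=(-4)-6=-10
ADD R1, 5 → R1=(-4)+5=1
ADD R4, 4 → R4=212+4=216
ADD R0, 1 → R0=6+1=7
CMP R0, 9  (cmp 7,9)
JLT again: taken
LOAD R3, [R4] → R3=M[216]=21
OR R1, R3 → R1=1|21=21
SUB R3, R0 → R3=21-7=14
ADD R1, 5 → R1=21+5=26
ADD R4, 4 → R4=216+4=220
ADD R0, 1 → R0=7+1=8
CMP R0, 9  (cmp 8,9)
JLT again: taken
LOAD R3, [R4] → R3=M[220]=27
OR R1, R3 → R1=26|27=27
SUB R3, R0 → R3=27-8=19
ADD R1, 5 → R1=27+5=32
ADD R4, 4 → R4=220+4=224
ADD R0, 1 → R0=8+1=9
CMP R0, 9  (cmp 9,9)
JLT again: not taken
halt.

224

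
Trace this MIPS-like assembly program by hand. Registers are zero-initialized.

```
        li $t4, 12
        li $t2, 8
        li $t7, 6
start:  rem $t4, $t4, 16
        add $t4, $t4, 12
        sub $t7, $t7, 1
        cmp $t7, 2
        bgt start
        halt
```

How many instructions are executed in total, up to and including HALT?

24

after li $t4, 12: $t4=12
after li $t2, 8: $t2=8
after li $t7, 6: $t7=6
after rem $t4, $t4, 16: $t4=12%16=12
after add $t4, $t4, 12: $t4=12+12=24
after sub $t7, $t7, 1: $t7=6-1=5
cmp $t7, 2  (cmp 5,2)
bgt start: taken
after rem $t4, $t4, 16: $t4=24%16=8
after add $t4, $t4, 12: $t4=8+12=20
after sub $t7, $t7, 1: $t7=5-1=4
cmp $t7, 2  (cmp 4,2)
bgt start: taken
after rem $t4, $t4, 16: $t4=20%16=4
after add $t4, $t4, 12: $t4=4+12=16
after sub $t7, $t7, 1: $t7=4-1=3
cmp $t7, 2  (cmp 3,2)
bgt start: taken
after rem $t4, $t4, 16: $t4=16%16=0
after add $t4, $t4, 12: $t4=0+12=12
after sub $t7, $t7, 1: $t7=3-1=2
cmp $t7, 2  (cmp 2,2)
bgt start: not taken
halt.
Total executed instructions: 24.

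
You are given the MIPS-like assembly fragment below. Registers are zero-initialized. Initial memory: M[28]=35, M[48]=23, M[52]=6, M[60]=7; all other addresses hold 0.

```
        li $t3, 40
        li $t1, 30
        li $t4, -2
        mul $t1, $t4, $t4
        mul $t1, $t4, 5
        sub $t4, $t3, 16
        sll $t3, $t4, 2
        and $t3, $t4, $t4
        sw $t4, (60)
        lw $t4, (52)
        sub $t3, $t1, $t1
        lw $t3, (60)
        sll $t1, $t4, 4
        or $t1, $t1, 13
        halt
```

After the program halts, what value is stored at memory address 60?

24

$t3=40
$t1=30
$t4=-2
$t1=(-2)*(-2)=4
$t1=(-2)*5=-10
$t4=40-16=24
$t3=24<<2=96
$t3=24&24=24
sw $t4, (60) → M[60]=24
$t4=M[52]=6
$t3=(-10)-(-10)=0
$t3=M[60]=24
$t1=6<<4=96
$t1=96|13=109
halt.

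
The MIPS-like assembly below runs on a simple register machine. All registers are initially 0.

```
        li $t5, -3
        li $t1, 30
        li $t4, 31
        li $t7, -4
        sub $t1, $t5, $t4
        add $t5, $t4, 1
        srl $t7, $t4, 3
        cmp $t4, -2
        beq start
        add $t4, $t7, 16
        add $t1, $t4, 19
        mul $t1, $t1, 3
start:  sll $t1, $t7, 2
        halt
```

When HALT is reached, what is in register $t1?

12

$t5=-3
$t1=30
$t4=31
$t7=-4
$t1=(-3)-31=-34
$t5=31+1=32
$t7=31>>3=3
cmp $t4, -2  (cmp 31,-2)
beq start: not taken
$t4=3+16=19
$t1=19+19=38
$t1=38*3=114
$t1=3<<2=12
halt.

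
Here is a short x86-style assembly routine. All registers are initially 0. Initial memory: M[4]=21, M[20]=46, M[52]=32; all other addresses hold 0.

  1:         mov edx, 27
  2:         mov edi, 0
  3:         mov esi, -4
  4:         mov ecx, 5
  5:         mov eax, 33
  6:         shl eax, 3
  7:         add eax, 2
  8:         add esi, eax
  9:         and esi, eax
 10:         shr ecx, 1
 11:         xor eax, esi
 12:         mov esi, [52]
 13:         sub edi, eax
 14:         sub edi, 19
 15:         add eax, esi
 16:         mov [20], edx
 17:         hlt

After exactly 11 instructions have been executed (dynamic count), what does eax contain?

after mov edx, 27: edx=27
after mov edi, 0: edi=0
after mov esi, -4: esi=-4
after mov ecx, 5: ecx=5
after mov eax, 33: eax=33
after shl eax, 3: eax=33<<3=264
after add eax, 2: eax=264+2=266
after add esi, eax: esi=(-4)+266=262
after and esi, eax: esi=262&266=258
after shr ecx, 1: ecx=5>>1=2
after xor eax, esi: eax=266^258=8
After step 11: eax = 8.

8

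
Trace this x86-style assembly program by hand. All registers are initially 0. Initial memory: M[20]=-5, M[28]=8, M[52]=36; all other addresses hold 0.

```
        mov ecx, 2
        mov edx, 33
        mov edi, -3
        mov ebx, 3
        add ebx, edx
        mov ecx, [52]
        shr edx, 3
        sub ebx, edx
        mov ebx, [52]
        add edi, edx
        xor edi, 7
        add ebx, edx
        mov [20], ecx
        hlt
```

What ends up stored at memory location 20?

mov ecx, 2 → ecx=2
mov edx, 33 → edx=33
mov edi, -3 → edi=-3
mov ebx, 3 → ebx=3
add ebx, edx → ebx=3+33=36
mov ecx, [52] → ecx=M[52]=36
shr edx, 3 → edx=33>>3=4
sub ebx, edx → ebx=36-4=32
mov ebx, [52] → ebx=M[52]=36
add edi, edx → edi=(-3)+4=1
xor edi, 7 → edi=1^7=6
add ebx, edx → ebx=36+4=40
mov [20], ecx → M[20]=36
halt.

36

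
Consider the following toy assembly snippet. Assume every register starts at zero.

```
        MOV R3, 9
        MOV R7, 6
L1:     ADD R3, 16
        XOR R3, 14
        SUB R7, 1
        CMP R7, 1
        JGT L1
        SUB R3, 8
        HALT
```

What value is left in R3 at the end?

79

after MOV R3, 9: R3=9
after MOV R7, 6: R7=6
after ADD R3, 16: R3=9+16=25
after XOR R3, 14: R3=25^14=23
after SUB R7, 1: R7=6-1=5
CMP R7, 1  (cmp 5,1)
JGT L1: taken
after ADD R3, 16: R3=23+16=39
after XOR R3, 14: R3=39^14=41
after SUB R7, 1: R7=5-1=4
CMP R7, 1  (cmp 4,1)
JGT L1: taken
after ADD R3, 16: R3=41+16=57
after XOR R3, 14: R3=57^14=55
after SUB R7, 1: R7=4-1=3
CMP R7, 1  (cmp 3,1)
JGT L1: taken
after ADD R3, 16: R3=55+16=71
after XOR R3, 14: R3=71^14=73
after SUB R7, 1: R7=3-1=2
CMP R7, 1  (cmp 2,1)
JGT L1: taken
after ADD R3, 16: R3=73+16=89
after XOR R3, 14: R3=89^14=87
after SUB R7, 1: R7=2-1=1
CMP R7, 1  (cmp 1,1)
JGT L1: not taken
after SUB R3, 8: R3=87-8=79
halt.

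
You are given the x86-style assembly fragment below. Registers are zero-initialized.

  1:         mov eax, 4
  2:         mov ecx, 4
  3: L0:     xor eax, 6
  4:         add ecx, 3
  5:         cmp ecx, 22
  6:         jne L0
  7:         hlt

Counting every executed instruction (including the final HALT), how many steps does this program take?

after mov eax, 4: eax=4
after mov ecx, 4: ecx=4
after xor eax, 6: eax=4^6=2
after add ecx, 3: ecx=4+3=7
cmp ecx, 22  (cmp 7,22)
jne L0: taken
after xor eax, 6: eax=2^6=4
after add ecx, 3: ecx=7+3=10
cmp ecx, 22  (cmp 10,22)
jne L0: taken
after xor eax, 6: eax=4^6=2
after add ecx, 3: ecx=10+3=13
cmp ecx, 22  (cmp 13,22)
jne L0: taken
after xor eax, 6: eax=2^6=4
after add ecx, 3: ecx=13+3=16
cmp ecx, 22  (cmp 16,22)
jne L0: taken
after xor eax, 6: eax=4^6=2
after add ecx, 3: ecx=16+3=19
cmp ecx, 22  (cmp 19,22)
jne L0: taken
after xor eax, 6: eax=2^6=4
after add ecx, 3: ecx=19+3=22
cmp ecx, 22  (cmp 22,22)
jne L0: not taken
halt.
Total executed instructions: 27.

27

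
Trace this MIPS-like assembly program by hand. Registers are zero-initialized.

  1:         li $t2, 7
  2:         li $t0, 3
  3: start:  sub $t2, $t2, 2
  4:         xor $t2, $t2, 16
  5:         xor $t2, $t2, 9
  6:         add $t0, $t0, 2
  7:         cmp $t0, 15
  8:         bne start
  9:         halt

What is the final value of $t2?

$t2=7
$t0=3
$t2=7-2=5
$t2=5^16=21
$t2=21^9=28
$t0=3+2=5
cmp $t0, 15  (cmp 5,15)
bne start: taken
$t2=28-2=26
$t2=26^16=10
$t2=10^9=3
$t0=5+2=7
cmp $t0, 15  (cmp 7,15)
bne start: taken
$t2=3-2=1
$t2=1^16=17
$t2=17^9=24
$t0=7+2=9
cmp $t0, 15  (cmp 9,15)
bne start: taken
$t2=24-2=22
$t2=22^16=6
$t2=6^9=15
$t0=9+2=11
cmp $t0, 15  (cmp 11,15)
bne start: taken
$t2=15-2=13
$t2=13^16=29
$t2=29^9=20
$t0=11+2=13
cmp $t0, 15  (cmp 13,15)
bne start: taken
$t2=20-2=18
$t2=18^16=2
$t2=2^9=11
$t0=13+2=15
cmp $t0, 15  (cmp 15,15)
bne start: not taken
halt.

11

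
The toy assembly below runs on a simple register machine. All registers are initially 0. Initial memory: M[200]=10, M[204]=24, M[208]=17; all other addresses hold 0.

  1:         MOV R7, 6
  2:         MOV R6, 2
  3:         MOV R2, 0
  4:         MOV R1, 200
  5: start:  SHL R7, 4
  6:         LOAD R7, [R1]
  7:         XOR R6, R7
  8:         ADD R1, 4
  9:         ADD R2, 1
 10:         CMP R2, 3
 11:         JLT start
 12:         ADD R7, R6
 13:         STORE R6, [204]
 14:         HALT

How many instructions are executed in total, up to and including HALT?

28

MOV R7, 6 → R7=6
MOV R6, 2 → R6=2
MOV R2, 0 → R2=0
MOV R1, 200 → R1=200
SHL R7, 4 → R7=6<<4=96
LOAD R7, [R1] → R7=M[200]=10
XOR R6, R7 → R6=2^10=8
ADD R1, 4 → R1=200+4=204
ADD R2, 1 → R2=0+1=1
CMP R2, 3  (cmp 1,3)
JLT start: taken
SHL R7, 4 → R7=10<<4=160
LOAD R7, [R1] → R7=M[204]=24
XOR R6, R7 → R6=8^24=16
ADD R1, 4 → R1=204+4=208
ADD R2, 1 → R2=1+1=2
CMP R2, 3  (cmp 2,3)
JLT start: taken
SHL R7, 4 → R7=24<<4=384
LOAD R7, [R1] → R7=M[208]=17
XOR R6, R7 → R6=16^17=1
ADD R1, 4 → R1=208+4=212
ADD R2, 1 → R2=2+1=3
CMP R2, 3  (cmp 3,3)
JLT start: not taken
ADD R7, R6 → R7=17+1=18
STORE R6, [204] → M[204]=1
halt.
Total executed instructions: 28.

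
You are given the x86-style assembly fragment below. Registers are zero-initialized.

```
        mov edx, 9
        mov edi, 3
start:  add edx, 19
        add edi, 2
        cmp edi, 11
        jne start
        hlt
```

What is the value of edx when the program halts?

85

edx=9
edi=3
edx=9+19=28
edi=3+2=5
cmp edi, 11  (cmp 5,11)
jne start: taken
edx=28+19=47
edi=5+2=7
cmp edi, 11  (cmp 7,11)
jne start: taken
edx=47+19=66
edi=7+2=9
cmp edi, 11  (cmp 9,11)
jne start: taken
edx=66+19=85
edi=9+2=11
cmp edi, 11  (cmp 11,11)
jne start: not taken
halt.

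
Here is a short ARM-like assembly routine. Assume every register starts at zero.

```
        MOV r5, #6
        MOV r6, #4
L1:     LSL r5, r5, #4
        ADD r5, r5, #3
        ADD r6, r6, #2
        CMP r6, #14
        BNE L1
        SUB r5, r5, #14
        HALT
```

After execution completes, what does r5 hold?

MOV r5, #6 → r5=6
MOV r6, #4 → r6=4
LSL r5, r5, #4 → r5=6<<4=96
ADD r5, r5, #3 → r5=96+3=99
ADD r6, r6, #2 → r6=4+2=6
CMP r6, #14  (cmp 6,14)
BNE L1: taken
LSL r5, r5, #4 → r5=99<<4=1584
ADD r5, r5, #3 → r5=1584+3=1587
ADD r6, r6, #2 → r6=6+2=8
CMP r6, #14  (cmp 8,14)
BNE L1: taken
LSL r5, r5, #4 → r5=1587<<4=25392
ADD r5, r5, #3 → r5=25392+3=25395
ADD r6, r6, #2 → r6=8+2=10
CMP r6, #14  (cmp 10,14)
BNE L1: taken
LSL r5, r5, #4 → r5=25395<<4=406320
ADD r5, r5, #3 → r5=406320+3=406323
ADD r6, r6, #2 → r6=10+2=12
CMP r6, #14  (cmp 12,14)
BNE L1: taken
LSL r5, r5, #4 → r5=406323<<4=6501168
ADD r5, r5, #3 → r5=6501168+3=6501171
ADD r6, r6, #2 → r6=12+2=14
CMP r6, #14  (cmp 14,14)
BNE L1: not taken
SUB r5, r5, #14 → r5=6501171-14=6501157
halt.

6501157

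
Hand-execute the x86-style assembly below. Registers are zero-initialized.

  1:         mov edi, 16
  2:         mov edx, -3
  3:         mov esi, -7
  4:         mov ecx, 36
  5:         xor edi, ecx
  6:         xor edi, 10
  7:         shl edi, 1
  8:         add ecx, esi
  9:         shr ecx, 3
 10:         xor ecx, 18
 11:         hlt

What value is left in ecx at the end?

17

after mov edi, 16: edi=16
after mov edx, -3: edx=-3
after mov esi, -7: esi=-7
after mov ecx, 36: ecx=36
after xor edi, ecx: edi=16^36=52
after xor edi, 10: edi=52^10=62
after shl edi, 1: edi=62<<1=124
after add ecx, esi: ecx=36+(-7)=29
after shr ecx, 3: ecx=29>>3=3
after xor ecx, 18: ecx=3^18=17
halt.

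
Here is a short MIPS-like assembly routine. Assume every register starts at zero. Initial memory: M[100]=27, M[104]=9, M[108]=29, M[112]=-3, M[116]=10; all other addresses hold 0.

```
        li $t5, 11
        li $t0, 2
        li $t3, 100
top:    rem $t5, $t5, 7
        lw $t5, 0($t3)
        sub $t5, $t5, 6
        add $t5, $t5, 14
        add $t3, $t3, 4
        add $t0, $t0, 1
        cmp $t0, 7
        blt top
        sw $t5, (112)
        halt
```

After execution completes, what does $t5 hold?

18

li $t5, 11 → $t5=11
li $t0, 2 → $t0=2
li $t3, 100 → $t3=100
rem $t5, $t5, 7 → $t5=11%7=4
lw $t5, 0($t3) → $t5=M[100]=27
sub $t5, $t5, 6 → $t5=27-6=21
add $t5, $t5, 14 → $t5=21+14=35
add $t3, $t3, 4 → $t3=100+4=104
add $t0, $t0, 1 → $t0=2+1=3
cmp $t0, 7  (cmp 3,7)
blt top: taken
rem $t5, $t5, 7 → $t5=35%7=0
lw $t5, 0($t3) → $t5=M[104]=9
sub $t5, $t5, 6 → $t5=9-6=3
add $t5, $t5, 14 → $t5=3+14=17
add $t3, $t3, 4 → $t3=104+4=108
add $t0, $t0, 1 → $t0=3+1=4
cmp $t0, 7  (cmp 4,7)
blt top: taken
rem $t5, $t5, 7 → $t5=17%7=3
lw $t5, 0($t3) → $t5=M[108]=29
sub $t5, $t5, 6 → $t5=29-6=23
add $t5, $t5, 14 → $t5=23+14=37
add $t3, $t3, 4 → $t3=108+4=112
add $t0, $t0, 1 → $t0=4+1=5
cmp $t0, 7  (cmp 5,7)
blt top: taken
rem $t5, $t5, 7 → $t5=37%7=2
lw $t5, 0($t3) → $t5=M[112]=-3
sub $t5, $t5, 6 → $t5=(-3)-6=-9
add $t5, $t5, 14 → $t5=(-9)+14=5
add $t3, $t3, 4 → $t3=112+4=116
add $t0, $t0, 1 → $t0=5+1=6
cmp $t0, 7  (cmp 6,7)
blt top: taken
rem $t5, $t5, 7 → $t5=5%7=5
lw $t5, 0($t3) → $t5=M[116]=10
sub $t5, $t5, 6 → $t5=10-6=4
add $t5, $t5, 14 → $t5=4+14=18
add $t3, $t3, 4 → $t3=116+4=120
add $t0, $t0, 1 → $t0=6+1=7
cmp $t0, 7  (cmp 7,7)
blt top: not taken
sw $t5, (112) → M[112]=18
halt.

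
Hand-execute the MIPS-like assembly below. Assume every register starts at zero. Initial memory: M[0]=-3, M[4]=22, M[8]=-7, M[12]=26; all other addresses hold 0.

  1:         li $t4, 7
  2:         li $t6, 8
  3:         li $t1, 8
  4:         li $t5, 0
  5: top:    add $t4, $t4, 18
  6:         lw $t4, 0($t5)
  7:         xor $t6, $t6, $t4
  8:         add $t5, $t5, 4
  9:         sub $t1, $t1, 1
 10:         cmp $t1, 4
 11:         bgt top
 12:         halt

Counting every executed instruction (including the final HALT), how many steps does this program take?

33

after li $t4, 7: $t4=7
after li $t6, 8: $t6=8
after li $t1, 8: $t1=8
after li $t5, 0: $t5=0
after add $t4, $t4, 18: $t4=7+18=25
after lw $t4, 0($t5): $t4=M[0]=-3
after xor $t6, $t6, $t4: $t6=8^(-3)=-11
after add $t5, $t5, 4: $t5=0+4=4
after sub $t1, $t1, 1: $t1=8-1=7
cmp $t1, 4  (cmp 7,4)
bgt top: taken
after add $t4, $t4, 18: $t4=(-3)+18=15
after lw $t4, 0($t5): $t4=M[4]=22
after xor $t6, $t6, $t4: $t6=(-11)^22=-29
after add $t5, $t5, 4: $t5=4+4=8
after sub $t1, $t1, 1: $t1=7-1=6
cmp $t1, 4  (cmp 6,4)
bgt top: taken
after add $t4, $t4, 18: $t4=22+18=40
after lw $t4, 0($t5): $t4=M[8]=-7
after xor $t6, $t6, $t4: $t6=(-29)^(-7)=26
after add $t5, $t5, 4: $t5=8+4=12
after sub $t1, $t1, 1: $t1=6-1=5
cmp $t1, 4  (cmp 5,4)
bgt top: taken
after add $t4, $t4, 18: $t4=(-7)+18=11
after lw $t4, 0($t5): $t4=M[12]=26
after xor $t6, $t6, $t4: $t6=26^26=0
after add $t5, $t5, 4: $t5=12+4=16
after sub $t1, $t1, 1: $t1=5-1=4
cmp $t1, 4  (cmp 4,4)
bgt top: not taken
halt.
Total executed instructions: 33.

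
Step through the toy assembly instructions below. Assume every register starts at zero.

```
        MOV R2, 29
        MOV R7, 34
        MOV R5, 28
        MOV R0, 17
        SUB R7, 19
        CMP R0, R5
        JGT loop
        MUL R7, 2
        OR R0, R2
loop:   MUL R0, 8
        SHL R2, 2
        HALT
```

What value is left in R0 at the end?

232

MOV R2, 29 → R2=29
MOV R7, 34 → R7=34
MOV R5, 28 → R5=28
MOV R0, 17 → R0=17
SUB R7, 19 → R7=34-19=15
CMP R0, R5  (cmp 17,28)
JGT loop: not taken
MUL R7, 2 → R7=15*2=30
OR R0, R2 → R0=17|29=29
MUL R0, 8 → R0=29*8=232
SHL R2, 2 → R2=29<<2=116
halt.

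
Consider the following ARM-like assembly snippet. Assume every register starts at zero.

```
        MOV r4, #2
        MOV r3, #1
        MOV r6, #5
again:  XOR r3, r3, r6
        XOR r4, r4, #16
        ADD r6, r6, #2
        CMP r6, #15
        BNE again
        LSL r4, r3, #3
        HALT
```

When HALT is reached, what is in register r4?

96

r4=2
r3=1
r6=5
r3=1^5=4
r4=2^16=18
r6=5+2=7
CMP r6, #15  (cmp 7,15)
BNE again: taken
r3=4^7=3
r4=18^16=2
r6=7+2=9
CMP r6, #15  (cmp 9,15)
BNE again: taken
r3=3^9=10
r4=2^16=18
r6=9+2=11
CMP r6, #15  (cmp 11,15)
BNE again: taken
r3=10^11=1
r4=18^16=2
r6=11+2=13
CMP r6, #15  (cmp 13,15)
BNE again: taken
r3=1^13=12
r4=2^16=18
r6=13+2=15
CMP r6, #15  (cmp 15,15)
BNE again: not taken
r4=12<<3=96
halt.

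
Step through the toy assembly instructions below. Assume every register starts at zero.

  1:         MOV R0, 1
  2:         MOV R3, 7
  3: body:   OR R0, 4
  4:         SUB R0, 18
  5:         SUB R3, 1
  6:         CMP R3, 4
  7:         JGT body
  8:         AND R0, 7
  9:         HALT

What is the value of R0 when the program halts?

R0=1
R3=7
R0=1|4=5
R0=5-18=-13
R3=7-1=6
CMP R3, 4  (cmp 6,4)
JGT body: taken
R0=(-13)|4=-9
R0=(-9)-18=-27
R3=6-1=5
CMP R3, 4  (cmp 5,4)
JGT body: taken
R0=(-27)|4=-27
R0=(-27)-18=-45
R3=5-1=4
CMP R3, 4  (cmp 4,4)
JGT body: not taken
R0=(-45)&7=3
halt.

3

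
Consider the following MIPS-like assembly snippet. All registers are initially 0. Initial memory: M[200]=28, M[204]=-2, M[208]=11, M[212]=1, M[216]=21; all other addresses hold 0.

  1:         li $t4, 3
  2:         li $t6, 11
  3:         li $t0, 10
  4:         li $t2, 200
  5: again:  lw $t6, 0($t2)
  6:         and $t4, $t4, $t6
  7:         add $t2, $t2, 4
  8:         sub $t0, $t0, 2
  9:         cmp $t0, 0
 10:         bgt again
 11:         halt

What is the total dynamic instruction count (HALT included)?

35

$t4=3
$t6=11
$t0=10
$t2=200
$t6=M[200]=28
$t4=3&28=0
$t2=200+4=204
$t0=10-2=8
cmp $t0, 0  (cmp 8,0)
bgt again: taken
$t6=M[204]=-2
$t4=0&(-2)=0
$t2=204+4=208
$t0=8-2=6
cmp $t0, 0  (cmp 6,0)
bgt again: taken
$t6=M[208]=11
$t4=0&11=0
$t2=208+4=212
$t0=6-2=4
cmp $t0, 0  (cmp 4,0)
bgt again: taken
$t6=M[212]=1
$t4=0&1=0
$t2=212+4=216
$t0=4-2=2
cmp $t0, 0  (cmp 2,0)
bgt again: taken
$t6=M[216]=21
$t4=0&21=0
$t2=216+4=220
$t0=2-2=0
cmp $t0, 0  (cmp 0,0)
bgt again: not taken
halt.
Total executed instructions: 35.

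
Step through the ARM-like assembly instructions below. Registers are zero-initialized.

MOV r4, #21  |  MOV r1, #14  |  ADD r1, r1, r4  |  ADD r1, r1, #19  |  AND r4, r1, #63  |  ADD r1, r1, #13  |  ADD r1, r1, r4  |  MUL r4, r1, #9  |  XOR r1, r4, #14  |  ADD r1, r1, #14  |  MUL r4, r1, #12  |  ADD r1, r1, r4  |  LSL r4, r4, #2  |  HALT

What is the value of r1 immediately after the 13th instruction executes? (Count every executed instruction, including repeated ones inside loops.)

14521

MOV r4, #21 → r4=21
MOV r1, #14 → r1=14
ADD r1, r1, r4 → r1=14+21=35
ADD r1, r1, #19 → r1=35+19=54
AND r4, r1, #63 → r4=54&63=54
ADD r1, r1, #13 → r1=54+13=67
ADD r1, r1, r4 → r1=67+54=121
MUL r4, r1, #9 → r4=121*9=1089
XOR r1, r4, #14 → r1=1089^14=1103
ADD r1, r1, #14 → r1=1103+14=1117
MUL r4, r1, #12 → r4=1117*12=13404
ADD r1, r1, r4 → r1=1117+13404=14521
LSL r4, r4, #2 → r4=13404<<2=53616
After step 13: r1 = 14521.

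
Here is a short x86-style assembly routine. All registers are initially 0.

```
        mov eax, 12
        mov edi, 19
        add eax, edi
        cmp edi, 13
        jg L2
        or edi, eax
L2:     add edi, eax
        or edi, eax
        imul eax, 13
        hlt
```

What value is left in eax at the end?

403

eax=12
edi=19
eax=12+19=31
cmp edi, 13  (cmp 19,13)
jg L2: taken
edi=19+31=50
edi=50|31=63
eax=31*13=403
halt.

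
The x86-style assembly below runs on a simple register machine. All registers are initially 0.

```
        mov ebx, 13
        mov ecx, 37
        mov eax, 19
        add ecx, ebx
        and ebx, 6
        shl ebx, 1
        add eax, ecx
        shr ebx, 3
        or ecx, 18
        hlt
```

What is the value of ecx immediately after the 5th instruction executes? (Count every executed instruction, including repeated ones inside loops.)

mov ebx, 13 → ebx=13
mov ecx, 37 → ecx=37
mov eax, 19 → eax=19
add ecx, ebx → ecx=37+13=50
and ebx, 6 → ebx=13&6=4
After step 5: ecx = 50.

50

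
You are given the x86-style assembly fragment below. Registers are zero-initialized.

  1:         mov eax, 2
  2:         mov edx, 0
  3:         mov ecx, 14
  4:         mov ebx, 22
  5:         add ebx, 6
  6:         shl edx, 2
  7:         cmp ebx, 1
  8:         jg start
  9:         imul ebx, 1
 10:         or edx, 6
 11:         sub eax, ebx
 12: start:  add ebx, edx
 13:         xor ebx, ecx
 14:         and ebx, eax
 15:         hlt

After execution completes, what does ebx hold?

mov eax, 2 → eax=2
mov edx, 0 → edx=0
mov ecx, 14 → ecx=14
mov ebx, 22 → ebx=22
add ebx, 6 → ebx=22+6=28
shl edx, 2 → edx=0<<2=0
cmp ebx, 1  (cmp 28,1)
jg start: taken
add ebx, edx → ebx=28+0=28
xor ebx, ecx → ebx=28^14=18
and ebx, eax → ebx=18&2=2
halt.

2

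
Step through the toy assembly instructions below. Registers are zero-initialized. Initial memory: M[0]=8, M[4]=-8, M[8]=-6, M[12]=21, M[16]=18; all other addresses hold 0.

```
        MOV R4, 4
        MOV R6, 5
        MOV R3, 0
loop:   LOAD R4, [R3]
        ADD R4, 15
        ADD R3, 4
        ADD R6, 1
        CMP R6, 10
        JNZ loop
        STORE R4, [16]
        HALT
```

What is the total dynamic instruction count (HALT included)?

after MOV R4, 4: R4=4
after MOV R6, 5: R6=5
after MOV R3, 0: R3=0
after LOAD R4, [R3]: R4=M[0]=8
after ADD R4, 15: R4=8+15=23
after ADD R3, 4: R3=0+4=4
after ADD R6, 1: R6=5+1=6
CMP R6, 10  (cmp 6,10)
JNZ loop: taken
after LOAD R4, [R3]: R4=M[4]=-8
after ADD R4, 15: R4=(-8)+15=7
after ADD R3, 4: R3=4+4=8
after ADD R6, 1: R6=6+1=7
CMP R6, 10  (cmp 7,10)
JNZ loop: taken
after LOAD R4, [R3]: R4=M[8]=-6
after ADD R4, 15: R4=(-6)+15=9
after ADD R3, 4: R3=8+4=12
after ADD R6, 1: R6=7+1=8
CMP R6, 10  (cmp 8,10)
JNZ loop: taken
after LOAD R4, [R3]: R4=M[12]=21
after ADD R4, 15: R4=21+15=36
after ADD R3, 4: R3=12+4=16
after ADD R6, 1: R6=8+1=9
CMP R6, 10  (cmp 9,10)
JNZ loop: taken
after LOAD R4, [R3]: R4=M[16]=18
after ADD R4, 15: R4=18+15=33
after ADD R3, 4: R3=16+4=20
after ADD R6, 1: R6=9+1=10
CMP R6, 10  (cmp 10,10)
JNZ loop: not taken
STORE R4, [16] → M[16]=33
halt.
Total executed instructions: 35.

35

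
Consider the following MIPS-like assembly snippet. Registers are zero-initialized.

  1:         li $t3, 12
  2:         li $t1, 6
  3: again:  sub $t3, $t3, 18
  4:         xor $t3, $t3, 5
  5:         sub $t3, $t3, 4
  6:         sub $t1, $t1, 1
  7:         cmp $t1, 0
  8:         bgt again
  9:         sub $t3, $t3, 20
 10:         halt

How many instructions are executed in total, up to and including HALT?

after li $t3, 12: $t3=12
after li $t1, 6: $t1=6
after sub $t3, $t3, 18: $t3=12-18=-6
after xor $t3, $t3, 5: $t3=(-6)^5=-1
after sub $t3, $t3, 4: $t3=(-1)-4=-5
after sub $t1, $t1, 1: $t1=6-1=5
cmp $t1, 0  (cmp 5,0)
bgt again: taken
after sub $t3, $t3, 18: $t3=(-5)-18=-23
after xor $t3, $t3, 5: $t3=(-23)^5=-20
after sub $t3, $t3, 4: $t3=(-20)-4=-24
after sub $t1, $t1, 1: $t1=5-1=4
cmp $t1, 0  (cmp 4,0)
bgt again: taken
after sub $t3, $t3, 18: $t3=(-24)-18=-42
after xor $t3, $t3, 5: $t3=(-42)^5=-45
after sub $t3, $t3, 4: $t3=(-45)-4=-49
after sub $t1, $t1, 1: $t1=4-1=3
cmp $t1, 0  (cmp 3,0)
bgt again: taken
after sub $t3, $t3, 18: $t3=(-49)-18=-67
after xor $t3, $t3, 5: $t3=(-67)^5=-72
after sub $t3, $t3, 4: $t3=(-72)-4=-76
after sub $t1, $t1, 1: $t1=3-1=2
cmp $t1, 0  (cmp 2,0)
bgt again: taken
after sub $t3, $t3, 18: $t3=(-76)-18=-94
after xor $t3, $t3, 5: $t3=(-94)^5=-89
after sub $t3, $t3, 4: $t3=(-89)-4=-93
after sub $t1, $t1, 1: $t1=2-1=1
cmp $t1, 0  (cmp 1,0)
bgt again: taken
after sub $t3, $t3, 18: $t3=(-93)-18=-111
after xor $t3, $t3, 5: $t3=(-111)^5=-108
after sub $t3, $t3, 4: $t3=(-108)-4=-112
after sub $t1, $t1, 1: $t1=1-1=0
cmp $t1, 0  (cmp 0,0)
bgt again: not taken
after sub $t3, $t3, 20: $t3=(-112)-20=-132
halt.
Total executed instructions: 40.

40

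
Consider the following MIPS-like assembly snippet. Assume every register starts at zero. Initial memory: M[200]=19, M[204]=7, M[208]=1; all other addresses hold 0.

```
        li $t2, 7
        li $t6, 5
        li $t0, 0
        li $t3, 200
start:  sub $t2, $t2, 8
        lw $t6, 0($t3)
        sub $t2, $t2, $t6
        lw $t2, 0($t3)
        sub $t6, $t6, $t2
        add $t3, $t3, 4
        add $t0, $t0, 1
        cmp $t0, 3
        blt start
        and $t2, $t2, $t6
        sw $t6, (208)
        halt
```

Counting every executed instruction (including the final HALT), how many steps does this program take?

34

$t2=7
$t6=5
$t0=0
$t3=200
$t2=7-8=-1
$t6=M[200]=19
$t2=(-1)-19=-20
$t2=M[200]=19
$t6=19-19=0
$t3=200+4=204
$t0=0+1=1
cmp $t0, 3  (cmp 1,3)
blt start: taken
$t2=19-8=11
$t6=M[204]=7
$t2=11-7=4
$t2=M[204]=7
$t6=7-7=0
$t3=204+4=208
$t0=1+1=2
cmp $t0, 3  (cmp 2,3)
blt start: taken
$t2=7-8=-1
$t6=M[208]=1
$t2=(-1)-1=-2
$t2=M[208]=1
$t6=1-1=0
$t3=208+4=212
$t0=2+1=3
cmp $t0, 3  (cmp 3,3)
blt start: not taken
$t2=1&0=0
sw $t6, (208) → M[208]=0
halt.
Total executed instructions: 34.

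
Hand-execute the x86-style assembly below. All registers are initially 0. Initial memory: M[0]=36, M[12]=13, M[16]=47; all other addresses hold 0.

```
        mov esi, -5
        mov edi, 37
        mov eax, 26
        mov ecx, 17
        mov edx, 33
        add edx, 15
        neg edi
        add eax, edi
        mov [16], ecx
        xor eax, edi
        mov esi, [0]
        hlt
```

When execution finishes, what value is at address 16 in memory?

after mov esi, -5: esi=-5
after mov edi, 37: edi=37
after mov eax, 26: eax=26
after mov ecx, 17: ecx=17
after mov edx, 33: edx=33
after add edx, 15: edx=33+15=48
after neg edi: edi=-(37)=-37
after add eax, edi: eax=26+(-37)=-11
mov [16], ecx → M[16]=17
after xor eax, edi: eax=(-11)^(-37)=46
after mov esi, [0]: esi=M[0]=36
halt.

17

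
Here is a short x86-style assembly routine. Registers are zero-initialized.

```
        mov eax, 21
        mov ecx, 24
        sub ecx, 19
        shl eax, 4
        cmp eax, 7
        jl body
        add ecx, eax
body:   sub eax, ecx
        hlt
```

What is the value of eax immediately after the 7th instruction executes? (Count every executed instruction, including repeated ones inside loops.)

336

eax=21
ecx=24
ecx=24-19=5
eax=21<<4=336
cmp eax, 7  (cmp 336,7)
jl body: not taken
ecx=5+336=341
After step 7: eax = 336.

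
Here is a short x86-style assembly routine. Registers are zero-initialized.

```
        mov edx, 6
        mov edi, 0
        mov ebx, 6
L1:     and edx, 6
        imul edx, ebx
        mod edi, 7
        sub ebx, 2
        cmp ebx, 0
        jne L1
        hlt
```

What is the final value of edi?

edx=6
edi=0
ebx=6
edx=6&6=6
edx=6*6=36
edi=0%7=0
ebx=6-2=4
cmp ebx, 0  (cmp 4,0)
jne L1: taken
edx=36&6=4
edx=4*4=16
edi=0%7=0
ebx=4-2=2
cmp ebx, 0  (cmp 2,0)
jne L1: taken
edx=16&6=0
edx=0*2=0
edi=0%7=0
ebx=2-2=0
cmp ebx, 0  (cmp 0,0)
jne L1: not taken
halt.

0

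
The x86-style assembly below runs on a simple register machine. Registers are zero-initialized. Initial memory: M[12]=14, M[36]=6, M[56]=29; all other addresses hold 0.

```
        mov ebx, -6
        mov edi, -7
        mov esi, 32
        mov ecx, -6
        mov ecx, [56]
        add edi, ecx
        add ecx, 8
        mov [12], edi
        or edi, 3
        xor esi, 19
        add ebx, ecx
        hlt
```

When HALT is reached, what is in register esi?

51

after mov ebx, -6: ebx=-6
after mov edi, -7: edi=-7
after mov esi, 32: esi=32
after mov ecx, -6: ecx=-6
after mov ecx, [56]: ecx=M[56]=29
after add edi, ecx: edi=(-7)+29=22
after add ecx, 8: ecx=29+8=37
mov [12], edi → M[12]=22
after or edi, 3: edi=22|3=23
after xor esi, 19: esi=32^19=51
after add ebx, ecx: ebx=(-6)+37=31
halt.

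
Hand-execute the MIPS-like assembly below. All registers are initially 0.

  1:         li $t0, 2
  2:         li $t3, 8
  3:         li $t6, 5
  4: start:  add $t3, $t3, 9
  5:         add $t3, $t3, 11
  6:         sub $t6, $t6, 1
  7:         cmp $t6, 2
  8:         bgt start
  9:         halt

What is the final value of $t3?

68

after li $t0, 2: $t0=2
after li $t3, 8: $t3=8
after li $t6, 5: $t6=5
after add $t3, $t3, 9: $t3=8+9=17
after add $t3, $t3, 11: $t3=17+11=28
after sub $t6, $t6, 1: $t6=5-1=4
cmp $t6, 2  (cmp 4,2)
bgt start: taken
after add $t3, $t3, 9: $t3=28+9=37
after add $t3, $t3, 11: $t3=37+11=48
after sub $t6, $t6, 1: $t6=4-1=3
cmp $t6, 2  (cmp 3,2)
bgt start: taken
after add $t3, $t3, 9: $t3=48+9=57
after add $t3, $t3, 11: $t3=57+11=68
after sub $t6, $t6, 1: $t6=3-1=2
cmp $t6, 2  (cmp 2,2)
bgt start: not taken
halt.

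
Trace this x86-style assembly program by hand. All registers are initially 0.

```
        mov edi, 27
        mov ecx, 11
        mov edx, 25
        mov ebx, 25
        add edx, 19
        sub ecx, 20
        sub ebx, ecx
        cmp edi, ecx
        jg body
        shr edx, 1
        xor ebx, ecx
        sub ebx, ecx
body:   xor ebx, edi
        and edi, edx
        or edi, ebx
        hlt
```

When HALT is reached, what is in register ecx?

-9

after mov edi, 27: edi=27
after mov ecx, 11: ecx=11
after mov edx, 25: edx=25
after mov ebx, 25: ebx=25
after add edx, 19: edx=25+19=44
after sub ecx, 20: ecx=11-20=-9
after sub ebx, ecx: ebx=25-(-9)=34
cmp edi, ecx  (cmp 27,-9)
jg body: taken
after xor ebx, edi: ebx=34^27=57
after and edi, edx: edi=27&44=8
after or edi, ebx: edi=8|57=57
halt.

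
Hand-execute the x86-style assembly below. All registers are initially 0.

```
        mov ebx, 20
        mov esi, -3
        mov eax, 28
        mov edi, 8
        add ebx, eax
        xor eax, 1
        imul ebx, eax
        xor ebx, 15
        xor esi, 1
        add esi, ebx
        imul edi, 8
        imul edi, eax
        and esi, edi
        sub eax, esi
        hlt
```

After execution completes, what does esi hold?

1344

mov ebx, 20 → ebx=20
mov esi, -3 → esi=-3
mov eax, 28 → eax=28
mov edi, 8 → edi=8
add ebx, eax → ebx=20+28=48
xor eax, 1 → eax=28^1=29
imul ebx, eax → ebx=48*29=1392
xor ebx, 15 → ebx=1392^15=1407
xor esi, 1 → esi=(-3)^1=-4
add esi, ebx → esi=(-4)+1407=1403
imul edi, 8 → edi=8*8=64
imul edi, eax → edi=64*29=1856
and esi, edi → esi=1403&1856=1344
sub eax, esi → eax=29-1344=-1315
halt.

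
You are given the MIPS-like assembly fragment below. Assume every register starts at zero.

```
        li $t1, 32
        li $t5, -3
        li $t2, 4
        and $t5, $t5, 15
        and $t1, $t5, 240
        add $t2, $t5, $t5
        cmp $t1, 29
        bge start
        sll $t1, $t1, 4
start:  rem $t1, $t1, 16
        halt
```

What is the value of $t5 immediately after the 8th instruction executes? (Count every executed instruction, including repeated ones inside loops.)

$t1=32
$t5=-3
$t2=4
$t5=(-3)&15=13
$t1=13&240=0
$t2=13+13=26
cmp $t1, 29  (cmp 0,29)
bge start: not taken
After step 8: $t5 = 13.

13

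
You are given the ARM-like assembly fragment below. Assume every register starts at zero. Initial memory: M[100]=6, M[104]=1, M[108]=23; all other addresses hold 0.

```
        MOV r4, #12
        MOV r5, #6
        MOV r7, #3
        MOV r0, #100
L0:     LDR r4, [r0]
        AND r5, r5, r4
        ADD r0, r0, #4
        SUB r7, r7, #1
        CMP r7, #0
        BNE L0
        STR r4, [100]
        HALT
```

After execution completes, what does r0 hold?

MOV r4, #12 → r4=12
MOV r5, #6 → r5=6
MOV r7, #3 → r7=3
MOV r0, #100 → r0=100
LDR r4, [r0] → r4=M[100]=6
AND r5, r5, r4 → r5=6&6=6
ADD r0, r0, #4 → r0=100+4=104
SUB r7, r7, #1 → r7=3-1=2
CMP r7, #0  (cmp 2,0)
BNE L0: taken
LDR r4, [r0] → r4=M[104]=1
AND r5, r5, r4 → r5=6&1=0
ADD r0, r0, #4 → r0=104+4=108
SUB r7, r7, #1 → r7=2-1=1
CMP r7, #0  (cmp 1,0)
BNE L0: taken
LDR r4, [r0] → r4=M[108]=23
AND r5, r5, r4 → r5=0&23=0
ADD r0, r0, #4 → r0=108+4=112
SUB r7, r7, #1 → r7=1-1=0
CMP r7, #0  (cmp 0,0)
BNE L0: not taken
STR r4, [100] → M[100]=23
halt.

112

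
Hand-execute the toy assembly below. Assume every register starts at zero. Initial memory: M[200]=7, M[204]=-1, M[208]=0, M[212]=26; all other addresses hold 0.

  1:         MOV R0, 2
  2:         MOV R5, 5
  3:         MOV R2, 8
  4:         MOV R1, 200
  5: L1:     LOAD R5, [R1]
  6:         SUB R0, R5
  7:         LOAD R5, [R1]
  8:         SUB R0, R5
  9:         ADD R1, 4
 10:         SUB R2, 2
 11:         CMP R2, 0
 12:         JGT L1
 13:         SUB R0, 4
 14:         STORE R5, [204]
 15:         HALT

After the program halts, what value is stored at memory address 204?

MOV R0, 2 → R0=2
MOV R5, 5 → R5=5
MOV R2, 8 → R2=8
MOV R1, 200 → R1=200
LOAD R5, [R1] → R5=M[200]=7
SUB R0, R5 → R0=2-7=-5
LOAD R5, [R1] → R5=M[200]=7
SUB R0, R5 → R0=(-5)-7=-12
ADD R1, 4 → R1=200+4=204
SUB R2, 2 → R2=8-2=6
CMP R2, 0  (cmp 6,0)
JGT L1: taken
LOAD R5, [R1] → R5=M[204]=-1
SUB R0, R5 → R0=(-12)-(-1)=-11
LOAD R5, [R1] → R5=M[204]=-1
SUB R0, R5 → R0=(-11)-(-1)=-10
ADD R1, 4 → R1=204+4=208
SUB R2, 2 → R2=6-2=4
CMP R2, 0  (cmp 4,0)
JGT L1: taken
LOAD R5, [R1] → R5=M[208]=0
SUB R0, R5 → R0=(-10)-0=-10
LOAD R5, [R1] → R5=M[208]=0
SUB R0, R5 → R0=(-10)-0=-10
ADD R1, 4 → R1=208+4=212
SUB R2, 2 → R2=4-2=2
CMP R2, 0  (cmp 2,0)
JGT L1: taken
LOAD R5, [R1] → R5=M[212]=26
SUB R0, R5 → R0=(-10)-26=-36
LOAD R5, [R1] → R5=M[212]=26
SUB R0, R5 → R0=(-36)-26=-62
ADD R1, 4 → R1=212+4=216
SUB R2, 2 → R2=2-2=0
CMP R2, 0  (cmp 0,0)
JGT L1: not taken
SUB R0, 4 → R0=(-62)-4=-66
STORE R5, [204] → M[204]=26
halt.

26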